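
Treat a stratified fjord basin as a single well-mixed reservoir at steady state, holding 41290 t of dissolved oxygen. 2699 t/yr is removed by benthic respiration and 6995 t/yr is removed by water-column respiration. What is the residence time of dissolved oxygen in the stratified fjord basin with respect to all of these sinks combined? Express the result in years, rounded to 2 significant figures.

4.3 yr

Total removal flux = 2699 + 6995 = 9694.0 t/yr.
τ = M / ΣF_out = 41290 / 9694.0 = 4.259 yr.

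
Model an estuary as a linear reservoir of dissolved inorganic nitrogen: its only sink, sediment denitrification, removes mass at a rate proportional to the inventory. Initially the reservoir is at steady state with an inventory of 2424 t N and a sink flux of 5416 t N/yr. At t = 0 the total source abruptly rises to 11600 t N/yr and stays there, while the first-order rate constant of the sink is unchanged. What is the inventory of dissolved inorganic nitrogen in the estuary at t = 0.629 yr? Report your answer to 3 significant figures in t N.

4510 t N

τ = M₀/F₀ = 2424/5416 = 0.4476 yr; rate constant k = 1/τ.
New steady state M_∞ = F₁/k = F₁·τ = 11600 × 0.4476 = 5191.7 t N.
M(t) = M_∞ + (M₀ − M_∞)·e^(−t/τ); t/τ = 0.629/0.4476 = 1.405, so e^(−t/τ) = 0.2453.
M(t) = 5191.7 − 2768 × 0.2453 = 4512.9 t N.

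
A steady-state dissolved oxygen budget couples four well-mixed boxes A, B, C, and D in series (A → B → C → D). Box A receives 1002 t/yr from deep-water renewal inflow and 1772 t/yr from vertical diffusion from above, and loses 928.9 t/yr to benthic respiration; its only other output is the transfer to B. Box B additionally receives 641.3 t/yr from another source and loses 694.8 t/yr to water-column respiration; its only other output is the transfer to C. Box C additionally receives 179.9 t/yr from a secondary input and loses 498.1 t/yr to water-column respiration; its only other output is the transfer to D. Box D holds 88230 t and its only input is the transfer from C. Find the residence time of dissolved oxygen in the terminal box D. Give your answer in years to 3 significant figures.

59.9 yr

Box A: F(A→B) = (1002 + 1772) − 928.9 = 1845.1 t/yr.
Box B: F(B→C) = (1845.1 + 641.3) − 694.8 = 1791.6 t/yr.
Box C: F(C→D) = (1791.6 + 179.9) − 498.1 = 1473.4 t/yr.
Box D throughput = its input = 1473.4 t/yr; τ = 88230 / 1473.4 = 59.88 yr.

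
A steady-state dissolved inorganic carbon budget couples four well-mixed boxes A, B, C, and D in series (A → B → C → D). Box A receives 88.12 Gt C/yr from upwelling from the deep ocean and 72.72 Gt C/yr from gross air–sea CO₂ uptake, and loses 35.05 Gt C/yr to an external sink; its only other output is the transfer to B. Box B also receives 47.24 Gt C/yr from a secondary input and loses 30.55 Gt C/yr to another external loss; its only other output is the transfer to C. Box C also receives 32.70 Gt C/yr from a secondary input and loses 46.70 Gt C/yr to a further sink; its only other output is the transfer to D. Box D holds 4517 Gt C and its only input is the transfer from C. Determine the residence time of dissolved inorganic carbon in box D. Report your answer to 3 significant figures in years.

35.2 yr

Box A: F(A→B) = (88.12 + 72.72) − 35.05 = 125.79 Gt C/yr.
Box B: F(B→C) = (125.79 + 47.24) − 30.55 = 142.48 Gt C/yr.
Box C: F(C→D) = (142.48 + 32.70) − 46.70 = 128.48 Gt C/yr.
Box D throughput = its input = 128.48 Gt C/yr; τ = 4517 / 128.48 = 35.16 yr.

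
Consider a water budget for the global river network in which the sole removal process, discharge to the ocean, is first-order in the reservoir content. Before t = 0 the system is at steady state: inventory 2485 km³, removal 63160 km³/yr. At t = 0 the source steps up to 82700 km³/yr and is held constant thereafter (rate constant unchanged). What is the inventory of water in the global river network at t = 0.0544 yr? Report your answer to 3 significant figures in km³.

The sink rate constant is k = F₀/M₀ = 63160/2485 = 25.42 yr⁻¹.
Solving dM/dt = F₁ − kM with M(0) = M₀ gives M(t) = F₁/k + (M₀ − F₁/k)·e^(−kt).
F₁/k = 82700/25.42 = 3253.8 km³; kt = 25.42 × 0.0544 = 1.383, e^(−kt) = 0.2509.
M(0.0544) = 3253.8 + (2485 − 3253.8) × 0.2509 = 3253.8 − 192.9 = 3060.9 km³.

3060 km³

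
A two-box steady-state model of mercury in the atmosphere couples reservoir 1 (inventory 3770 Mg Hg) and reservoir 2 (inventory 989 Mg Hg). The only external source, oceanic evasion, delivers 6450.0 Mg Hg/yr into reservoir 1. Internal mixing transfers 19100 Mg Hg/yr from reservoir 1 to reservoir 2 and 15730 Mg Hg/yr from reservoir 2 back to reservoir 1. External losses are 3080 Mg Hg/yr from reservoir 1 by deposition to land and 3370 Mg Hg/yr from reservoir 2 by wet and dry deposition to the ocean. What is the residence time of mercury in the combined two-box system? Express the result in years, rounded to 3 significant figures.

Treat the two boxes together as one reservoir: the mixing fluxes between them are internal recycling, so τ = ΣM / Σ(external losses).
M_total = 3770 + 989 = 4759.0 Mg Hg.
ΣF_external_out = 3080 + 3370 = 6450.0 Mg Hg/yr.
τ = M_total / ΣF_ext = 4759.0 / 6450.0 = 0.7378 yr.

0.738 yr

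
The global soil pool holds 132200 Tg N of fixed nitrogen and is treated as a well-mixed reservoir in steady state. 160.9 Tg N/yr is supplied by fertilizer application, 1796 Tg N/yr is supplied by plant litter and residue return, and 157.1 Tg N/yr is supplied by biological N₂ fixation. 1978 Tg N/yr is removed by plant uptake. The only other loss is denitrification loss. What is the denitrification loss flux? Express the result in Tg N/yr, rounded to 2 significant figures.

140 Tg N/yr

At steady state ΣF_in = ΣF_out.
ΣF_in = 160.9 + 1796 + 157.1 = 2114.0 Tg N/yr.
Denitrification loss flux = ΣF_in − (1978) = 2114.0 − 1978 = 136.0 Tg N/yr.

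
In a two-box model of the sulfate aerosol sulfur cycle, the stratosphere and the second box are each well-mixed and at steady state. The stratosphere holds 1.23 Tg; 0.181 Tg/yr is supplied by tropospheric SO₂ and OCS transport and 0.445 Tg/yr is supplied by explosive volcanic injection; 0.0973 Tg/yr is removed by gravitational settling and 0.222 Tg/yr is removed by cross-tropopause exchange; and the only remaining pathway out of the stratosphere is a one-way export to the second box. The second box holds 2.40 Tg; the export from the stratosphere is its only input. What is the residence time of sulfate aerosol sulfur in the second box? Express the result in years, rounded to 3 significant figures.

7.83 yr

Balance the stratosphere: ΣF_in = 0.181 + 0.445 = 0.62600 Tg/yr.
Export to the second box = ΣF_in − (0.0973 + 0.222) = 0.30670 Tg/yr.
At steady state the output of the second box equals its input, 0.30670 Tg/yr.
τ = M / F = 2.40 / 0.30670 = 7.825 yr.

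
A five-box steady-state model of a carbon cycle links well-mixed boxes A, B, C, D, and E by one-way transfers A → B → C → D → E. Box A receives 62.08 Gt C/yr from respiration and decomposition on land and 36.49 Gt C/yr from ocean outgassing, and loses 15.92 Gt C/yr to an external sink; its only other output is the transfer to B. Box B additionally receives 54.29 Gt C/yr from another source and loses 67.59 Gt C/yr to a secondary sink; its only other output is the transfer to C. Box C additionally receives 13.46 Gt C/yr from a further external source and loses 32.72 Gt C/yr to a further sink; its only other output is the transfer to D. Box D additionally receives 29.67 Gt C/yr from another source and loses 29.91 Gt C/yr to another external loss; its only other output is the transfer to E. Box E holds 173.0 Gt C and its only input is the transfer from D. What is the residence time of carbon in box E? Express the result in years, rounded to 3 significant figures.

3.47 yr

Box A: F(A→B) = (62.08 + 36.49) − 15.92 = 82.650 Gt C/yr.
Box B: F(B→C) = (82.650 + 54.29) − 67.59 = 69.350 Gt C/yr.
Box C: F(C→D) = (69.350 + 13.46) − 32.72 = 50.090 Gt C/yr.
Box D: F(D→E) = (50.090 + 29.67) − 29.91 = 49.850 Gt C/yr.
Box E throughput = its input = 49.850 Gt C/yr; τ = 173.0 / 49.850 = 3.470 yr.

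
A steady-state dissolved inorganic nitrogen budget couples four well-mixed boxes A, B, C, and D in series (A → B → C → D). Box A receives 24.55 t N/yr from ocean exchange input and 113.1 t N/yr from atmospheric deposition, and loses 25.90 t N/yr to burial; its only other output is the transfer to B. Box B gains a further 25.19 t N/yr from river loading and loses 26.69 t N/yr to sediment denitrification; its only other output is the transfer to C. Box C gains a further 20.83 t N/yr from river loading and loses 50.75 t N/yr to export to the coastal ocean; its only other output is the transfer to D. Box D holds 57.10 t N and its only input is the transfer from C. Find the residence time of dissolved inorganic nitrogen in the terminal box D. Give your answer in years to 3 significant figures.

0.711 yr

Box A: F(A→B) = (24.55 + 113.1) − 25.90 = 111.75 t N/yr.
Box B: F(B→C) = (111.75 + 25.19) − 26.69 = 110.25 t N/yr.
Box C: F(C→D) = (110.25 + 20.83) − 50.75 = 80.330 t N/yr.
Box D throughput = its input = 80.330 t N/yr; τ = 57.10 / 80.330 = 0.7108 yr.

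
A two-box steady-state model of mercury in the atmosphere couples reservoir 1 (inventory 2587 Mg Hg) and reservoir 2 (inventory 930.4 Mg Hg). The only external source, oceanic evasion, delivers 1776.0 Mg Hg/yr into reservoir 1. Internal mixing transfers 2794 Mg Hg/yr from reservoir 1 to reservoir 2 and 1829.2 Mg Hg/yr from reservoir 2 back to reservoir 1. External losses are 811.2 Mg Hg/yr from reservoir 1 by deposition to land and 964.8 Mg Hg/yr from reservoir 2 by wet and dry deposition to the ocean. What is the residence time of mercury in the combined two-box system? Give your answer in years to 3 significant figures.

1.98 yr

Treat the two boxes together as one reservoir: the mixing fluxes between them are internal recycling, so τ = ΣM / Σ(external losses).
M_total = 2587 + 930.4 = 3517.4 Mg Hg.
ΣF_external_out = 811.2 + 964.8 = 1776.0 Mg Hg/yr.
τ = M_total / ΣF_ext = 3517.4 / 1776.0 = 1.981 yr.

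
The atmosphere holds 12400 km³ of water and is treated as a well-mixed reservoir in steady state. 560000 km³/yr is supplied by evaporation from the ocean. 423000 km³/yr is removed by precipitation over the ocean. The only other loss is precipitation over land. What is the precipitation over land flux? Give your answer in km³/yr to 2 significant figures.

At steady state ΣF_in = ΣF_out.
ΣF_in = 560000 km³/yr.
Precipitation over land flux = ΣF_in − (423000) = 560000 − 423000 = 137000 km³/yr.

140000 km³/yr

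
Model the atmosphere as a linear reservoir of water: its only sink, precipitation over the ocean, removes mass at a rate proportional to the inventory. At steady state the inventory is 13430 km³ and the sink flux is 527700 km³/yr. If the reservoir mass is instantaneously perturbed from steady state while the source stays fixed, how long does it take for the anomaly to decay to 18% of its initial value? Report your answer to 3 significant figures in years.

For a linear reservoir the anomaly decays as exp(−t/τ) with τ = M/F = 13430/527700 = 0.02545 yr.
exp(−t/τ) = 0.18 ⇒ t = −τ ln(0.18) = 0.02545 × 1.715 = 0.04364 yr.

0.0436 yr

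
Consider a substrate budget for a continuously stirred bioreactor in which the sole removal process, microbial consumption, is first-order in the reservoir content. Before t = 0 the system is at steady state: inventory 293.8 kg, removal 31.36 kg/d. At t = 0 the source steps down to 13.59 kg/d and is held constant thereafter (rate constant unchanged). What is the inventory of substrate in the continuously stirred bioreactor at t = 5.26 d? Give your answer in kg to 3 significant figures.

222 kg

Residence time τ = M₀/F₀ = 9.369 d. The eventual steady state is M_∞ = M₀·(F₁/F₀) = 293.8 × 13.59/31.36 = 127.32 kg.
The anomaly ΔM(t) = M(t) − M_∞ decays as ΔM₀·e^(−t/τ) with ΔM₀ = 293.8 − 127.32 = 166.5 kg.
At t = 5.26 d, e^(−t/τ) = e^(−0.5614) = 0.5704, so ΔM = 94.96 kg and M = 127.32 + 94.96 = 222.28 kg.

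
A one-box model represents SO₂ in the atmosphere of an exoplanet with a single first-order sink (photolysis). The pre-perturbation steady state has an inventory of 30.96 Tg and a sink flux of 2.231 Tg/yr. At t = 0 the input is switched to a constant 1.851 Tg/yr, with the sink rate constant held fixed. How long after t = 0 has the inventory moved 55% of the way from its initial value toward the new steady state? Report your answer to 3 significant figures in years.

11.1 yr

τ = M₀/F₀ = 30.96/2.231 = 13.88 yr.
The remaining gap fraction is e^(−t/τ); 55% covered ⇒ e^(−t/τ) = 0.450.
t = −τ ln(0.450) = 13.88 × 0.7985 = 11.08 yr.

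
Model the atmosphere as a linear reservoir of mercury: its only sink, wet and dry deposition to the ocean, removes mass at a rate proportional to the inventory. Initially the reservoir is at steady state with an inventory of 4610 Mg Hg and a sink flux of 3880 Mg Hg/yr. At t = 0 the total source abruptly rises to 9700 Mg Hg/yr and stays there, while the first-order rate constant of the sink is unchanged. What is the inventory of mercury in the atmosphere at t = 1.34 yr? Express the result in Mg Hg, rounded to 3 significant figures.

The sink rate constant is k = F₀/M₀ = 3880/4610 = 0.8416 yr⁻¹.
Solving dM/dt = F₁ − kM with M(0) = M₀ gives M(t) = F₁/k + (M₀ − F₁/k)·e^(−kt).
F₁/k = 9700/0.8416 = 11525 Mg Hg; kt = 0.8416 × 1.34 = 1.128, e^(−kt) = 0.3237.
M(1.34) = 11525 + (4610 − 11525) × 0.3237 = 11525 − 2239 = 9286.3 Mg Hg.

9290 Mg Hg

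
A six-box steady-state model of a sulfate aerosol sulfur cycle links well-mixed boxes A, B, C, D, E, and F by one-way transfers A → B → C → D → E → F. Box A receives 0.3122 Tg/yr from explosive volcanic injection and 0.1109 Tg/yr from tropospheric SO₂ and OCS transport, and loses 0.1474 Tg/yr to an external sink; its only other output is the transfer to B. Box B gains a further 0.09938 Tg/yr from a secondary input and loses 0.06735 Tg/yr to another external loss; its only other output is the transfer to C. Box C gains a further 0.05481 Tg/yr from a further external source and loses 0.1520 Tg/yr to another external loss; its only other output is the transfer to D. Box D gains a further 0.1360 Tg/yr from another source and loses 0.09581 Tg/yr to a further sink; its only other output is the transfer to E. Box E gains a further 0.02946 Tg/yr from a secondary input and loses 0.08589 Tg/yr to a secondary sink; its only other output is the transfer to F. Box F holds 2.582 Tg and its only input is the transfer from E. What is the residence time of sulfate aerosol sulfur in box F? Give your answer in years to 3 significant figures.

Box A: F(A→B) = (0.3122 + 0.1109) − 0.1474 = 0.27570 Tg/yr.
Box B: F(B→C) = (0.27570 + 0.09938) − 0.06735 = 0.30773 Tg/yr.
Box C: F(C→D) = (0.30773 + 0.05481) − 0.1520 = 0.21054 Tg/yr.
Box D: F(D→E) = (0.21054 + 0.1360) − 0.09581 = 0.25073 Tg/yr.
Box E: F(E→F) = (0.25073 + 0.02946) − 0.08589 = 0.19430 Tg/yr.
Box F throughput = its input = 0.19430 Tg/yr; τ = 2.582 / 0.19430 = 13.29 yr.

13.3 yr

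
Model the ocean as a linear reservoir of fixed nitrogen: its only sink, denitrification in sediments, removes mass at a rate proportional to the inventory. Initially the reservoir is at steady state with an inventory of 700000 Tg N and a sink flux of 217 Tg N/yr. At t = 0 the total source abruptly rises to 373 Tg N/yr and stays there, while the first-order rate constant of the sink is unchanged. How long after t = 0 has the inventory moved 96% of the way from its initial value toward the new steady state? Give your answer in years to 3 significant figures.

10400 yr

τ = M₀/F₀ = 700000/217 = 3226 yr.
The remaining gap fraction is e^(−t/τ); 96% covered ⇒ e^(−t/τ) = 0.0400.
t = −τ ln(0.0400) = 3226 × 3.219 = 10380 yr.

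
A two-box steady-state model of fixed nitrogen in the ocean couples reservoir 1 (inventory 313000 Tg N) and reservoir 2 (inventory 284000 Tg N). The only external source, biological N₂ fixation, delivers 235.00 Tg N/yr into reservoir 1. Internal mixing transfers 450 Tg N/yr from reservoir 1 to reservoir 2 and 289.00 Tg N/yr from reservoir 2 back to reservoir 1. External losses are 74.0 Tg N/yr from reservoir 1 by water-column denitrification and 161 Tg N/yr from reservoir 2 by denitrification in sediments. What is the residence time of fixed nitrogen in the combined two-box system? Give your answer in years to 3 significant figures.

Treat the two boxes together as one reservoir: the mixing fluxes between them are internal recycling, so τ = ΣM / Σ(external losses).
M_total = 313000 + 284000 = 597000 Tg N.
ΣF_external_out = 74.0 + 161 = 235.00 Tg N/yr.
τ = M_total / ΣF_ext = 597000 / 235.00 = 2540 yr.

2540 yr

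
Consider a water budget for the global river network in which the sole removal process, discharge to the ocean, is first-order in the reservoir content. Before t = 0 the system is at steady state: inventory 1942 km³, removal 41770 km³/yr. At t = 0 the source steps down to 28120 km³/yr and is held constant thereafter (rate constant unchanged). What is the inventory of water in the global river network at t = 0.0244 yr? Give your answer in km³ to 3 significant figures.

1680 km³

τ = M₀/F₀ = 1942/41770 = 0.04649 yr; rate constant k = 1/τ.
New steady state M_∞ = F₁/k = F₁·τ = 28120 × 0.04649 = 1307.4 km³.
M(t) = M_∞ + (M₀ − M_∞)·e^(−t/τ); t/τ = 0.0244/0.04649 = 0.5248, so e^(−t/τ) = 0.5917.
M(t) = 1307.4 + 634.6 × 0.5917 = 1682.9 km³.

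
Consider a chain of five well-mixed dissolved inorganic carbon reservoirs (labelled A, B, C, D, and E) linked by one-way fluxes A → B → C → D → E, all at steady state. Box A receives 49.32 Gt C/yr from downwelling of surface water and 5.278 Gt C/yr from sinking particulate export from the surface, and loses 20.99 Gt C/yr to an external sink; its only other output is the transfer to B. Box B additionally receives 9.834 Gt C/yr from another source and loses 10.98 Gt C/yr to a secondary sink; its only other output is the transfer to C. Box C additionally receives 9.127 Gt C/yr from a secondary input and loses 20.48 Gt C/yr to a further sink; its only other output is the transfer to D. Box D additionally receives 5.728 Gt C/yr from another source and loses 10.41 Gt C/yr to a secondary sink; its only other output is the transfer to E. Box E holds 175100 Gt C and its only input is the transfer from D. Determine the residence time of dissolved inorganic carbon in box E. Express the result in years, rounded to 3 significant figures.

10700 yr

Box A: F(A→B) = (49.32 + 5.278) − 20.99 = 33.608 Gt C/yr.
Box B: F(B→C) = (33.608 + 9.834) − 10.98 = 32.462 Gt C/yr.
Box C: F(C→D) = (32.462 + 9.127) − 20.48 = 21.109 Gt C/yr.
Box D: F(D→E) = (21.109 + 5.728) − 10.41 = 16.427 Gt C/yr.
Box E throughput = its input = 16.427 Gt C/yr; τ = 175100 / 16.427 = 10660 yr.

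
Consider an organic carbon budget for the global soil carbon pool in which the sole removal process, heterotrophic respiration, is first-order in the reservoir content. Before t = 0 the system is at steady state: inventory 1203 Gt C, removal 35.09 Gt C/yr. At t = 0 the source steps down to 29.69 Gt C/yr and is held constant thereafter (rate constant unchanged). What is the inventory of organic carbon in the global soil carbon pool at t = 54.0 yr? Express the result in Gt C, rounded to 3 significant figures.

1060 Gt C

τ = M₀/F₀ = 1203/35.09 = 34.28 yr; rate constant k = 1/τ.
New steady state M_∞ = F₁/k = F₁·τ = 29.69 × 34.28 = 1017.9 Gt C.
M(t) = M_∞ + (M₀ − M_∞)·e^(−t/τ); t/τ = 54.0/34.28 = 1.575, so e^(−t/τ) = 0.2070.
M(t) = 1017.9 + 185.1 × 0.2070 = 1056.2 Gt C.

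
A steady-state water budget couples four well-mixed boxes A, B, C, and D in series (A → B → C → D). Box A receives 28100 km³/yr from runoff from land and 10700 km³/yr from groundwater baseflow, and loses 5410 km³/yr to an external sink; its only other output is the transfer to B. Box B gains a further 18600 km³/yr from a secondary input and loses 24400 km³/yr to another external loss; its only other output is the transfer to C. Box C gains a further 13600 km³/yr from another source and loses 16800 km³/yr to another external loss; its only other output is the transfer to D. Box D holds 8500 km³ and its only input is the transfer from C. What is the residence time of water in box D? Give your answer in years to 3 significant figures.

Box A: F(A→B) = (28100 + 10700) − 5410 = 33390 km³/yr.
Box B: F(B→C) = (33390 + 18600) − 24400 = 27590 km³/yr.
Box C: F(C→D) = (27590 + 13600) − 16800 = 24390 km³/yr.
Box D throughput = its input = 24390 km³/yr; τ = 8500 / 24390 = 0.3485 yr.

0.349 yr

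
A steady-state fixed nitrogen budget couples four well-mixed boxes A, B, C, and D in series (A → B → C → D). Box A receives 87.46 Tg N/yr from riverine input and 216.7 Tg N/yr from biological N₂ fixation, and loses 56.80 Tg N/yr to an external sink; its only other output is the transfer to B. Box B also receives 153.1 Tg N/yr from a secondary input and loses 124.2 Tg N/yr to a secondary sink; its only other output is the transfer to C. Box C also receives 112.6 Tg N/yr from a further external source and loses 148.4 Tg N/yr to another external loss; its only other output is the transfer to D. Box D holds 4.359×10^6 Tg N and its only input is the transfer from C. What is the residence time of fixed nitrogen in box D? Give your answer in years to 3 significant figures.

18100 yr

Box A: F(A→B) = (87.46 + 216.7) − 56.80 = 247.36 Tg N/yr.
Box B: F(B→C) = (247.36 + 153.1) − 124.2 = 276.26 Tg N/yr.
Box C: F(C→D) = (276.26 + 112.6) − 148.4 = 240.46 Tg N/yr.
Box D throughput = its input = 240.46 Tg N/yr; τ = 4.359×10^6 / 240.46 = 18130 yr.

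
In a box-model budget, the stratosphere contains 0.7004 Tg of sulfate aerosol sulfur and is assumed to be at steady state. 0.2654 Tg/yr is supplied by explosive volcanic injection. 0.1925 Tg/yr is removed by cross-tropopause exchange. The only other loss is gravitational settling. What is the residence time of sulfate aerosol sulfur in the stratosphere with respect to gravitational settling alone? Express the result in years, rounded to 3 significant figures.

9.61 yr

At steady state ΣF_in = ΣF_out.
ΣF_in = 0.26540 Tg/yr.
Gravitational settling flux = ΣF_in − (0.1925) = 0.26540 − 0.1925 = 0.07290 Tg/yr.
τ = M / F = 0.7004 / 0.07290 = 9.608 yr.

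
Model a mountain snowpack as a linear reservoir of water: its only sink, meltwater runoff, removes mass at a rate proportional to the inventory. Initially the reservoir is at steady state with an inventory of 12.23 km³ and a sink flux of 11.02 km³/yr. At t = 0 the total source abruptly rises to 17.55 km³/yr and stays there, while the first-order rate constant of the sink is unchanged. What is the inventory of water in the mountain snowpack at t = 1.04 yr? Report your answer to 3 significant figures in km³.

16.6 km³

The sink rate constant is k = F₀/M₀ = 11.02/12.23 = 0.9011 yr⁻¹.
Solving dM/dt = F₁ − kM with M(0) = M₀ gives M(t) = F₁/k + (M₀ − F₁/k)·e^(−kt).
F₁/k = 17.55/0.9011 = 19.477 km³; kt = 0.9011 × 1.04 = 0.9371, e^(−kt) = 0.3918.
M(1.04) = 19.477 + (12.23 − 19.477) × 0.3918 = 19.477 − 2.839 = 16.638 km³.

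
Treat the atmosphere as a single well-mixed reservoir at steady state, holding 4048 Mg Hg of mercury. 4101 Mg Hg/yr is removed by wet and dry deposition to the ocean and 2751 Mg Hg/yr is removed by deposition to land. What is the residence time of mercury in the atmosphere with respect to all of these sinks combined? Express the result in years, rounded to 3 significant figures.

0.591 yr

Total removal flux = 4101 + 2751 = 6852.0 Mg Hg/yr.
τ = M / ΣF_out = 4048 / 6852.0 = 0.5908 yr.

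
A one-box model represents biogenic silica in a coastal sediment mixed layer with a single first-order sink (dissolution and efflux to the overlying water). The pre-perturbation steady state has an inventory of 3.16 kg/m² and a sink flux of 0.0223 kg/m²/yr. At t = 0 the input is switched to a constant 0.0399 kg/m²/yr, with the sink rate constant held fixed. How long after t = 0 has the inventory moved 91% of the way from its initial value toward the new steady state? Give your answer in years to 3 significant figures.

τ = M₀/F₀ = 3.16/0.0223 = 141.7 yr.
The remaining gap fraction is e^(−t/τ); 91% covered ⇒ e^(−t/τ) = 0.0900.
t = −τ ln(0.0900) = 141.7 × 2.408 = 341.2 yr.

341 yr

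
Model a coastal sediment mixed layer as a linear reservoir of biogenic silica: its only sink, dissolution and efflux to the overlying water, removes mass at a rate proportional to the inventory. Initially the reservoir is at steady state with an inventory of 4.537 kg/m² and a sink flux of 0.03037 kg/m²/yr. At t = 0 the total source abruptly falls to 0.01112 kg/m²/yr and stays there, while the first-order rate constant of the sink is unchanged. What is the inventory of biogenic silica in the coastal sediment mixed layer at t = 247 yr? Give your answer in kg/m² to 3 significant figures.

τ = M₀/F₀ = 4.537/0.03037 = 149.4 yr; rate constant k = 1/τ.
New steady state M_∞ = F₁/k = F₁·τ = 0.01112 × 149.4 = 1.6612 kg/m².
M(t) = M_∞ + (M₀ − M_∞)·e^(−t/τ); t/τ = 247/149.4 = 1.653, so e^(−t/τ) = 0.1914.
M(t) = 1.6612 + 2.876 × 0.1914 = 2.2117 kg/m².

2.21 kg/m²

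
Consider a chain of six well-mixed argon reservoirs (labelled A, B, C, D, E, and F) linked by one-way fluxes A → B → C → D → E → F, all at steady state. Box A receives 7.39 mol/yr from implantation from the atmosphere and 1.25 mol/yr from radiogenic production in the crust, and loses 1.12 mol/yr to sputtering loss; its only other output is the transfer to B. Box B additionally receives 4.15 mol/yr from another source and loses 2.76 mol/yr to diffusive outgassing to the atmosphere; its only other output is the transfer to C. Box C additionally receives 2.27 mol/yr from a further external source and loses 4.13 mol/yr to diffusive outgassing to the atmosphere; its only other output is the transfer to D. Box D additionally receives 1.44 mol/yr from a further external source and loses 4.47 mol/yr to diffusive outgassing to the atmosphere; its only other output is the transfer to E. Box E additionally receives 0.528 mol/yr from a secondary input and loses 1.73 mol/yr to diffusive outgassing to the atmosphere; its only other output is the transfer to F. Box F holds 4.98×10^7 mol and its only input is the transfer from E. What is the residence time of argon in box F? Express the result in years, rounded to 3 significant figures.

Box A: F(A→B) = (7.39 + 1.25) − 1.12 = 7.5200 mol/yr.
Box B: F(B→C) = (7.5200 + 4.15) − 2.76 = 8.9100 mol/yr.
Box C: F(C→D) = (8.9100 + 2.27) − 4.13 = 7.0500 mol/yr.
Box D: F(D→E) = (7.0500 + 1.44) − 4.47 = 4.0200 mol/yr.
Box E: F(E→F) = (4.0200 + 0.528) − 1.73 = 2.8180 mol/yr.
Box F throughput = its input = 2.8180 mol/yr; τ = 4.98×10^7 / 2.8180 = 1.767×10^7 yr.

1.77×10^7 yr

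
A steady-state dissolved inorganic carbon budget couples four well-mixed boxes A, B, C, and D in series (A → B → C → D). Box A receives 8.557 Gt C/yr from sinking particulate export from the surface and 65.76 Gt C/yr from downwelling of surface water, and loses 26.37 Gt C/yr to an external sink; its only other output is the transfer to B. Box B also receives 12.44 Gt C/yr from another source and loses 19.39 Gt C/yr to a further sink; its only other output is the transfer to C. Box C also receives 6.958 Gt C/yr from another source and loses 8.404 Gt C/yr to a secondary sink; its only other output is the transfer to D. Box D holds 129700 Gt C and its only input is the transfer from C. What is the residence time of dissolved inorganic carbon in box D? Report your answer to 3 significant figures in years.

Box A: F(A→B) = (8.557 + 65.76) − 26.37 = 47.947 Gt C/yr.
Box B: F(B→C) = (47.947 + 12.44) − 19.39 = 40.997 Gt C/yr.
Box C: F(C→D) = (40.997 + 6.958) − 8.404 = 39.551 Gt C/yr.
Box D throughput = its input = 39.551 Gt C/yr; τ = 129700 / 39.551 = 3279 yr.

3280 yr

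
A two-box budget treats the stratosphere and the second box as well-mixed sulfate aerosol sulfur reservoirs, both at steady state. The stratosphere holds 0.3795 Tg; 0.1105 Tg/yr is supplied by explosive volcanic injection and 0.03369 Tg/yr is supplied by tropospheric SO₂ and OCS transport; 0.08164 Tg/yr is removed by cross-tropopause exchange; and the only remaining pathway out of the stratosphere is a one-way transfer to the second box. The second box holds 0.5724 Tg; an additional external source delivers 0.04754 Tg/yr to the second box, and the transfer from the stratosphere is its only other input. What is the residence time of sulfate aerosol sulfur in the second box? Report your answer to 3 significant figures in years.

Balance the stratosphere: ΣF_in = 0.1105 + 0.03369 = 0.14419 Tg/yr.
Transfer to the second box = ΣF_in − (0.08164) = 0.062550 Tg/yr.
Total input to the second box = 0.062550 + 0.04754 = 0.11009 Tg/yr; at steady state this equals its total output.
τ = M / F = 0.5724 / 0.11009 = 5.199 yr.

5.20 yr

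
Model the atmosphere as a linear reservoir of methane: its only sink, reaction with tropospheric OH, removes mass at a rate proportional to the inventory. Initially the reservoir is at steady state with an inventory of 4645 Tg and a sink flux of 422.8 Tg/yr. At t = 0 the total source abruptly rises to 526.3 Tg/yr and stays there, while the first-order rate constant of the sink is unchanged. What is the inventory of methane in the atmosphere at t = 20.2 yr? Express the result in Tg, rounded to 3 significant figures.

Residence time τ = M₀/F₀ = 10.99 yr. The eventual steady state is M_∞ = M₀·(F₁/F₀) = 4645 × 526.3/422.8 = 5782.1 Tg.
The anomaly ΔM(t) = M(t) − M_∞ decays as ΔM₀·e^(−t/τ) with ΔM₀ = 4645 − 5782.1 = −1137 Tg.
At t = 20.2 yr, e^(−t/τ) = e^(−1.839) = 0.1590, so ΔM = −180.8 Tg and M = 5782.1 − 180.8 = 5601.2 Tg.

5600 Tg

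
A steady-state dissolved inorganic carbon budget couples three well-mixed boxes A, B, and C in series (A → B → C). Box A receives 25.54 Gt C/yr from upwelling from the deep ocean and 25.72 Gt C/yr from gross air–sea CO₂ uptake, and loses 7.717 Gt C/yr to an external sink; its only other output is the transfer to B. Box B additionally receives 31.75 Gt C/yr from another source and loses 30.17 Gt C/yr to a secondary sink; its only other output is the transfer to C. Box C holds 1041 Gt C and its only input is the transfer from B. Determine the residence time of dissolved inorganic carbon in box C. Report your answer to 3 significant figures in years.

23.1 yr

Box A: F(A→B) = (25.54 + 25.72) − 7.717 = 43.543 Gt C/yr.
Box B: F(B→C) = (43.543 + 31.75) − 30.17 = 45.123 Gt C/yr.
Box C throughput = its input = 45.123 Gt C/yr; τ = 1041 / 45.123 = 23.07 yr.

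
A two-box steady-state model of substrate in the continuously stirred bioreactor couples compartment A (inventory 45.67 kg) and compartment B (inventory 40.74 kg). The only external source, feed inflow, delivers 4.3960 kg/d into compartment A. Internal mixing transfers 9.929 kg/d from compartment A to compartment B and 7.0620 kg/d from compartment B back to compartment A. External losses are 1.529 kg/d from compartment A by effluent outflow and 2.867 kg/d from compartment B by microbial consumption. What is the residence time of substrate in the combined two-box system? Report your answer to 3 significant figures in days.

Treat the two boxes together as one reservoir: the mixing fluxes between them are internal recycling, so τ = ΣM / Σ(external losses).
M_total = 45.67 + 40.74 = 86.410 kg.
ΣF_external_out = 1.529 + 2.867 = 4.3960 kg/d.
τ = M_total / ΣF_ext = 86.410 / 4.3960 = 19.66 d.

19.7 d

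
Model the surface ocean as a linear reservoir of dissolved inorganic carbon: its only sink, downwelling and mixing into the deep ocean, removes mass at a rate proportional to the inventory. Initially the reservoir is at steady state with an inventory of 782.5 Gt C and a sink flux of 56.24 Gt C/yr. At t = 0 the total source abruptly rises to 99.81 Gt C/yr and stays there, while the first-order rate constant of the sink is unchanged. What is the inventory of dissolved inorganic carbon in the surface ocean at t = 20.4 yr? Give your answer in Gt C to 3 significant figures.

τ = M₀/F₀ = 782.5/56.24 = 13.91 yr; rate constant k = 1/τ.
New steady state M_∞ = F₁/k = F₁·τ = 99.81 × 13.91 = 1388.7 Gt C.
M(t) = M_∞ + (M₀ − M_∞)·e^(−t/τ); t/τ = 20.4/13.91 = 1.466, so e^(−t/τ) = 0.2308.
M(t) = 1388.7 − 606.2 × 0.2308 = 1248.8 Gt C.

1250 Gt C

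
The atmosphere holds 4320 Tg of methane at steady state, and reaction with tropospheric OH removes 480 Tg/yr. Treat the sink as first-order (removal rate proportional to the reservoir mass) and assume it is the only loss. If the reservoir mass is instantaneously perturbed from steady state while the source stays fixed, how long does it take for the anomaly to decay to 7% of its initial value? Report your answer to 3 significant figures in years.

For a linear reservoir the anomaly decays as exp(−t/τ) with τ = M/F = 4320/480 = 9.000 yr.
exp(−t/τ) = 0.07 ⇒ t = −τ ln(0.07) = 9.000 × 2.659 = 23.93 yr.

23.9 yr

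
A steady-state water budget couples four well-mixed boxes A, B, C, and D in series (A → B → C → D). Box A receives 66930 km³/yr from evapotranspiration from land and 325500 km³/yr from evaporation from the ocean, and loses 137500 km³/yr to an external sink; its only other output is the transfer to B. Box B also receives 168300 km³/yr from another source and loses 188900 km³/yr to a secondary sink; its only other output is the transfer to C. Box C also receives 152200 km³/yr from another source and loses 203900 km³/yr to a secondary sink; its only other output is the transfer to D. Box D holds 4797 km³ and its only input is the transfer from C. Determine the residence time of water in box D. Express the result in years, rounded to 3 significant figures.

Box A: F(A→B) = (66930 + 325500) − 137500 = 254930 km³/yr.
Box B: F(B→C) = (254930 + 168300) − 188900 = 234330 km³/yr.
Box C: F(C→D) = (234330 + 152200) − 203900 = 182630 km³/yr.
Box D throughput = its input = 182630 km³/yr; τ = 4797 / 182630 = 0.02627 yr.

0.0263 yr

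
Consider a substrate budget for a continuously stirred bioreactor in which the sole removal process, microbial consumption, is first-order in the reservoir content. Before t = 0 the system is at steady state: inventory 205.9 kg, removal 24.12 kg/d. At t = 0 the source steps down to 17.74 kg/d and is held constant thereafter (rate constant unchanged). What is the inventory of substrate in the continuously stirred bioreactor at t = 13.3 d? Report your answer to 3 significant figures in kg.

163 kg

Residence time τ = M₀/F₀ = 8.536 d. The eventual steady state is M_∞ = M₀·(F₁/F₀) = 205.9 × 17.74/24.12 = 151.44 kg.
The anomaly ΔM(t) = M(t) − M_∞ decays as ΔM₀·e^(−t/τ) with ΔM₀ = 205.9 − 151.44 = 54.46 kg.
At t = 13.3 d, e^(−t/τ) = e^(−1.558) = 0.2106, so ΔM = 11.47 kg and M = 151.44 + 11.47 = 162.90 kg.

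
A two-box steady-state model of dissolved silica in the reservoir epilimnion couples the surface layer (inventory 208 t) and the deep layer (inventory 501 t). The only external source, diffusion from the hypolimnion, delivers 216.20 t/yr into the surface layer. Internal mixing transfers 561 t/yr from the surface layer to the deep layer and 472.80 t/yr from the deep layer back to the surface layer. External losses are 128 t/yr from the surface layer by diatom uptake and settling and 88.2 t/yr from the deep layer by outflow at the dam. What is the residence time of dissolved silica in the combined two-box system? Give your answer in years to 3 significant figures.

Treat the two boxes together as one reservoir: the mixing fluxes between them are internal recycling, so τ = ΣM / Σ(external losses).
M_total = 208 + 501 = 709.00 t.
ΣF_external_out = 128 + 88.2 = 216.20 t/yr.
τ = M_total / ΣF_ext = 709.00 / 216.20 = 3.279 yr.

3.28 yr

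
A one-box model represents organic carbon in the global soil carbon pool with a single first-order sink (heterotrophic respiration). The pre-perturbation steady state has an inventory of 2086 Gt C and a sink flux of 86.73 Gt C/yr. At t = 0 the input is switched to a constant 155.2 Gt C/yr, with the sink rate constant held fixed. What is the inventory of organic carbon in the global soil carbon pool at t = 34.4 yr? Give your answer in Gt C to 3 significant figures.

τ = M₀/F₀ = 2086/86.73 = 24.05 yr; rate constant k = 1/τ.
New steady state M_∞ = F₁/k = F₁·τ = 155.2 × 24.05 = 3732.8 Gt C.
M(t) = M_∞ + (M₀ − M_∞)·e^(−t/τ); t/τ = 34.4/24.05 = 1.430, so e^(−t/τ) = 0.2392.
M(t) = 3732.8 − 1647 × 0.2392 = 3338.8 Gt C.

3340 Gt C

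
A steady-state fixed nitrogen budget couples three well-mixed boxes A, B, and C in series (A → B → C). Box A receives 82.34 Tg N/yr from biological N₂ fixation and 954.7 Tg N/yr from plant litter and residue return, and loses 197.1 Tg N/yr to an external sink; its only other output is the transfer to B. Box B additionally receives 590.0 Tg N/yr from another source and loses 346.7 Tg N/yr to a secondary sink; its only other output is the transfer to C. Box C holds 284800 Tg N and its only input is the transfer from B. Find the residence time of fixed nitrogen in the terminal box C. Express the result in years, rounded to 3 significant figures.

Box A: F(A→B) = (82.34 + 954.7) − 197.1 = 839.94 Tg N/yr.
Box B: F(B→C) = (839.94 + 590.0) − 346.7 = 1083.2 Tg N/yr.
Box C throughput = its input = 1083.2 Tg N/yr; τ = 284800 / 1083.2 = 262.9 yr.

263 yr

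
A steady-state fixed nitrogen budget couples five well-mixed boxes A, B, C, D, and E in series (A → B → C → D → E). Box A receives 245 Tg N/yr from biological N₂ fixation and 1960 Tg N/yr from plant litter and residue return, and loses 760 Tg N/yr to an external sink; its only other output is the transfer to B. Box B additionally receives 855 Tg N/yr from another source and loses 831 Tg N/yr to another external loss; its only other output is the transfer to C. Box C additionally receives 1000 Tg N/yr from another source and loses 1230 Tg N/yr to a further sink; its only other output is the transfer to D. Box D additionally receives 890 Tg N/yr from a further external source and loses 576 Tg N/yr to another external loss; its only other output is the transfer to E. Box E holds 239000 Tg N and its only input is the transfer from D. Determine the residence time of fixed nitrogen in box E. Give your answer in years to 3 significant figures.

154 yr

Box A: F(A→B) = (245 + 1960) − 760 = 1445.0 Tg N/yr.
Box B: F(B→C) = (1445.0 + 855) − 831 = 1469.0 Tg N/yr.
Box C: F(C→D) = (1469.0 + 1000) − 1230 = 1239.0 Tg N/yr.
Box D: F(D→E) = (1239.0 + 890) − 576 = 1553.0 Tg N/yr.
Box E throughput = its input = 1553.0 Tg N/yr; τ = 239000 / 1553.0 = 153.9 yr.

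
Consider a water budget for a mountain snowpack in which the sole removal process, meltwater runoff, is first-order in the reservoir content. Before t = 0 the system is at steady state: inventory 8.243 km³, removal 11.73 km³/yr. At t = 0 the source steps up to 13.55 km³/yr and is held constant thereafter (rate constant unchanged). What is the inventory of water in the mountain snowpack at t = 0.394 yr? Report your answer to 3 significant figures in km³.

Residence time τ = M₀/F₀ = 0.7027 yr. The eventual steady state is M_∞ = M₀·(F₁/F₀) = 8.243 × 13.55/11.73 = 9.5220 km³.
The anomaly ΔM(t) = M(t) − M_∞ decays as ΔM₀·e^(−t/τ) with ΔM₀ = 8.243 − 9.5220 = −1.279 km³.
At t = 0.394 yr, e^(−t/τ) = e^(−0.5607) = 0.5708, so ΔM = −0.7301 km³ and M = 9.5220 − 0.7301 = 8.7919 km³.

8.79 km³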